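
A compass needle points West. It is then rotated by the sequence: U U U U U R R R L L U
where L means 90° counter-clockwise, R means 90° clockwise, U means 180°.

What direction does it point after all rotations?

Start: West
  U (U-turn (180°)) -> East
  U (U-turn (180°)) -> West
  U (U-turn (180°)) -> East
  U (U-turn (180°)) -> West
  U (U-turn (180°)) -> East
  R (right (90° clockwise)) -> South
  R (right (90° clockwise)) -> West
  R (right (90° clockwise)) -> North
  L (left (90° counter-clockwise)) -> West
  L (left (90° counter-clockwise)) -> South
  U (U-turn (180°)) -> North
Final: North

Answer: Final heading: North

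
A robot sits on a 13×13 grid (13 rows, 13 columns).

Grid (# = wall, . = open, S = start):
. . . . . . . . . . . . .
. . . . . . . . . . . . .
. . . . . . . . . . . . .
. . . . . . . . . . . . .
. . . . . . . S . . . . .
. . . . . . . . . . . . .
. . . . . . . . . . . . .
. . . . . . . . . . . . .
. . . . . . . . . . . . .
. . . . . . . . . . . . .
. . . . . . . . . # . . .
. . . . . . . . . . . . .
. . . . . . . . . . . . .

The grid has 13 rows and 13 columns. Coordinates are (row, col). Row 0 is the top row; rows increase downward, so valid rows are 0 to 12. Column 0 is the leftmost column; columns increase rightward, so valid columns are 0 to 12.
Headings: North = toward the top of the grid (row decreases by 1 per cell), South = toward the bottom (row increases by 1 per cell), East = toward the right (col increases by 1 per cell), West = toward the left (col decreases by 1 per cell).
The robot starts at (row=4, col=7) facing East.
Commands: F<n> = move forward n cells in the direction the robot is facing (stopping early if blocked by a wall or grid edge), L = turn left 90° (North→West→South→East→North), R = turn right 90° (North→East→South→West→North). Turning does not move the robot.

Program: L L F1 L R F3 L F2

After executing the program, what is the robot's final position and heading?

Answer: Final position: (row=6, col=3), facing South

Derivation:
Start: (row=4, col=7), facing East
  L: turn left, now facing North
  L: turn left, now facing West
  F1: move forward 1, now at (row=4, col=6)
  L: turn left, now facing South
  R: turn right, now facing West
  F3: move forward 3, now at (row=4, col=3)
  L: turn left, now facing South
  F2: move forward 2, now at (row=6, col=3)
Final: (row=6, col=3), facing South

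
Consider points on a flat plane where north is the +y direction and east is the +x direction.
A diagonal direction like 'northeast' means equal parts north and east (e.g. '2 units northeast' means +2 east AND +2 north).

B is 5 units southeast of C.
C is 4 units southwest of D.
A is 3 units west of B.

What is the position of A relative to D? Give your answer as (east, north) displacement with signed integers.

Answer: A is at (east=-2, north=-9) relative to D.

Derivation:
Place D at the origin (east=0, north=0).
  C is 4 units southwest of D: delta (east=-4, north=-4); C at (east=-4, north=-4).
  B is 5 units southeast of C: delta (east=+5, north=-5); B at (east=1, north=-9).
  A is 3 units west of B: delta (east=-3, north=+0); A at (east=-2, north=-9).
Therefore A relative to D: (east=-2, north=-9).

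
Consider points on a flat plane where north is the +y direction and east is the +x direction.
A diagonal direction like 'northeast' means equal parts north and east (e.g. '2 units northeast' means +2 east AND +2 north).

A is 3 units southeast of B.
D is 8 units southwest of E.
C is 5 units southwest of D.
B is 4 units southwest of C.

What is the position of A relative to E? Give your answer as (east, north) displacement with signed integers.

Place E at the origin (east=0, north=0).
  D is 8 units southwest of E: delta (east=-8, north=-8); D at (east=-8, north=-8).
  C is 5 units southwest of D: delta (east=-5, north=-5); C at (east=-13, north=-13).
  B is 4 units southwest of C: delta (east=-4, north=-4); B at (east=-17, north=-17).
  A is 3 units southeast of B: delta (east=+3, north=-3); A at (east=-14, north=-20).
Therefore A relative to E: (east=-14, north=-20).

Answer: A is at (east=-14, north=-20) relative to E.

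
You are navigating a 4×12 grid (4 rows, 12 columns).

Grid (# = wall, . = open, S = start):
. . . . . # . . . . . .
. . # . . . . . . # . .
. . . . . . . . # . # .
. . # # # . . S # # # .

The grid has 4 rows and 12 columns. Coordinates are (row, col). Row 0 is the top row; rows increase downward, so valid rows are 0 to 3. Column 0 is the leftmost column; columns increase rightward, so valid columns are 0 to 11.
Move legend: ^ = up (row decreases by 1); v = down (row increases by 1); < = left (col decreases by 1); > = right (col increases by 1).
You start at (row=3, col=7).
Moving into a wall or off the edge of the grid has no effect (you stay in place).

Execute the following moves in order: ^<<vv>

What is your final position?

Start: (row=3, col=7)
  ^ (up): (row=3, col=7) -> (row=2, col=7)
  < (left): (row=2, col=7) -> (row=2, col=6)
  < (left): (row=2, col=6) -> (row=2, col=5)
  v (down): (row=2, col=5) -> (row=3, col=5)
  v (down): blocked, stay at (row=3, col=5)
  > (right): (row=3, col=5) -> (row=3, col=6)
Final: (row=3, col=6)

Answer: Final position: (row=3, col=6)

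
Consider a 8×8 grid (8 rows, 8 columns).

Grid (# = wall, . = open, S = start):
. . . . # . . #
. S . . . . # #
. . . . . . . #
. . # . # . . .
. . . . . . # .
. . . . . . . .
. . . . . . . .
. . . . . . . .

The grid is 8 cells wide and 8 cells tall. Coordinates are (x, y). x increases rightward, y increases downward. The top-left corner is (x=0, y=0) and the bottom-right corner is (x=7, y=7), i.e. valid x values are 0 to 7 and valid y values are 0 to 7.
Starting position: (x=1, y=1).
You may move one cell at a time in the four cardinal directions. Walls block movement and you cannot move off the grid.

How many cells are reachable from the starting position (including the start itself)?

Answer: Reachable cells: 56

Derivation:
BFS flood-fill from (x=1, y=1):
  Distance 0: (x=1, y=1)
  Distance 1: (x=1, y=0), (x=0, y=1), (x=2, y=1), (x=1, y=2)
  Distance 2: (x=0, y=0), (x=2, y=0), (x=3, y=1), (x=0, y=2), (x=2, y=2), (x=1, y=3)
  Distance 3: (x=3, y=0), (x=4, y=1), (x=3, y=2), (x=0, y=3), (x=1, y=4)
  Distance 4: (x=5, y=1), (x=4, y=2), (x=3, y=3), (x=0, y=4), (x=2, y=4), (x=1, y=5)
  Distance 5: (x=5, y=0), (x=5, y=2), (x=3, y=4), (x=0, y=5), (x=2, y=5), (x=1, y=6)
  Distance 6: (x=6, y=0), (x=6, y=2), (x=5, y=3), (x=4, y=4), (x=3, y=5), (x=0, y=6), (x=2, y=6), (x=1, y=7)
  Distance 7: (x=6, y=3), (x=5, y=4), (x=4, y=5), (x=3, y=6), (x=0, y=7), (x=2, y=7)
  Distance 8: (x=7, y=3), (x=5, y=5), (x=4, y=6), (x=3, y=7)
  Distance 9: (x=7, y=4), (x=6, y=5), (x=5, y=6), (x=4, y=7)
  Distance 10: (x=7, y=5), (x=6, y=6), (x=5, y=7)
  Distance 11: (x=7, y=6), (x=6, y=7)
  Distance 12: (x=7, y=7)
Total reachable: 56 (grid has 56 open cells total)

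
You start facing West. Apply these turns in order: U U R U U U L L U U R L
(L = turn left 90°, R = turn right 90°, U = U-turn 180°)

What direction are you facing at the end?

Start: West
  U (U-turn (180°)) -> East
  U (U-turn (180°)) -> West
  R (right (90° clockwise)) -> North
  U (U-turn (180°)) -> South
  U (U-turn (180°)) -> North
  U (U-turn (180°)) -> South
  L (left (90° counter-clockwise)) -> East
  L (left (90° counter-clockwise)) -> North
  U (U-turn (180°)) -> South
  U (U-turn (180°)) -> North
  R (right (90° clockwise)) -> East
  L (left (90° counter-clockwise)) -> North
Final: North

Answer: Final heading: North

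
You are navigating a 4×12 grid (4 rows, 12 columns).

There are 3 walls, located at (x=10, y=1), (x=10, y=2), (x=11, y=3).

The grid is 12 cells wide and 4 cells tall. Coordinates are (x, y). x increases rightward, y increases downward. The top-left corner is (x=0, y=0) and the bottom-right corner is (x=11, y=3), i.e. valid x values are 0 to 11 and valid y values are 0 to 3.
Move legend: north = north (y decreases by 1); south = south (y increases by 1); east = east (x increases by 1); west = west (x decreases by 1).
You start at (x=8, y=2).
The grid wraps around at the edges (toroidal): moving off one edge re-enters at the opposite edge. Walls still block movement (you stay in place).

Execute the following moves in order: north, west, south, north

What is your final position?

Start: (x=8, y=2)
  north (north): (x=8, y=2) -> (x=8, y=1)
  west (west): (x=8, y=1) -> (x=7, y=1)
  south (south): (x=7, y=1) -> (x=7, y=2)
  north (north): (x=7, y=2) -> (x=7, y=1)
Final: (x=7, y=1)

Answer: Final position: (x=7, y=1)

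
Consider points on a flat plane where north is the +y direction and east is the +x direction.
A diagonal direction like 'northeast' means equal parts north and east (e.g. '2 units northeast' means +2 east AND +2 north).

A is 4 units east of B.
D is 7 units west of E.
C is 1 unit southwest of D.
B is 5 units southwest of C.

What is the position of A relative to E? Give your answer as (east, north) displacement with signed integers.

Answer: A is at (east=-9, north=-6) relative to E.

Derivation:
Place E at the origin (east=0, north=0).
  D is 7 units west of E: delta (east=-7, north=+0); D at (east=-7, north=0).
  C is 1 unit southwest of D: delta (east=-1, north=-1); C at (east=-8, north=-1).
  B is 5 units southwest of C: delta (east=-5, north=-5); B at (east=-13, north=-6).
  A is 4 units east of B: delta (east=+4, north=+0); A at (east=-9, north=-6).
Therefore A relative to E: (east=-9, north=-6).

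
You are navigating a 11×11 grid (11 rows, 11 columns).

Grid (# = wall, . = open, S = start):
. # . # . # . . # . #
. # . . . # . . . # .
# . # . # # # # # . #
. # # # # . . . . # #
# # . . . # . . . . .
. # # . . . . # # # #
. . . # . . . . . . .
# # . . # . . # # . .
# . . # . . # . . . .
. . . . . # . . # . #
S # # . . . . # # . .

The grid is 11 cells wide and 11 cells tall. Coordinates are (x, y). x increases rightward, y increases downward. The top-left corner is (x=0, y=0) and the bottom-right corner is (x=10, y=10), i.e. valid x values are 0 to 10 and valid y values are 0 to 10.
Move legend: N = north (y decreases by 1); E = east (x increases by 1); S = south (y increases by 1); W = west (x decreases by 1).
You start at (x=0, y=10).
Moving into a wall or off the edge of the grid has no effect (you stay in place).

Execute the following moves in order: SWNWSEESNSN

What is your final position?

Start: (x=0, y=10)
  S (south): blocked, stay at (x=0, y=10)
  W (west): blocked, stay at (x=0, y=10)
  N (north): (x=0, y=10) -> (x=0, y=9)
  W (west): blocked, stay at (x=0, y=9)
  S (south): (x=0, y=9) -> (x=0, y=10)
  E (east): blocked, stay at (x=0, y=10)
  E (east): blocked, stay at (x=0, y=10)
  S (south): blocked, stay at (x=0, y=10)
  N (north): (x=0, y=10) -> (x=0, y=9)
  S (south): (x=0, y=9) -> (x=0, y=10)
  N (north): (x=0, y=10) -> (x=0, y=9)
Final: (x=0, y=9)

Answer: Final position: (x=0, y=9)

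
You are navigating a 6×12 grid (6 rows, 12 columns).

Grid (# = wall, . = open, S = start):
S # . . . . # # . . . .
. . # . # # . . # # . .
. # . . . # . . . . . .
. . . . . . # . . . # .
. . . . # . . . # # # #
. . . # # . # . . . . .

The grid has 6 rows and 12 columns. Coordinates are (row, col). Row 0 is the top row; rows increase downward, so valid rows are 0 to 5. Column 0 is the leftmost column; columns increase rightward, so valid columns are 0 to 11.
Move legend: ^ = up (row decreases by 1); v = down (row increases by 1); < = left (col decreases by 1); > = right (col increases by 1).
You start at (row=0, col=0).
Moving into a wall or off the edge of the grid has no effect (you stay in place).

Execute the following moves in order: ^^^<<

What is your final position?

Start: (row=0, col=0)
  [×3]^ (up): blocked, stay at (row=0, col=0)
  < (left): blocked, stay at (row=0, col=0)
  < (left): blocked, stay at (row=0, col=0)
Final: (row=0, col=0)

Answer: Final position: (row=0, col=0)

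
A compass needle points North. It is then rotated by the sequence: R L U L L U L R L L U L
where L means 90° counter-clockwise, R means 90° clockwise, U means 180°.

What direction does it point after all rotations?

Answer: Final heading: East

Derivation:
Start: North
  R (right (90° clockwise)) -> East
  L (left (90° counter-clockwise)) -> North
  U (U-turn (180°)) -> South
  L (left (90° counter-clockwise)) -> East
  L (left (90° counter-clockwise)) -> North
  U (U-turn (180°)) -> South
  L (left (90° counter-clockwise)) -> East
  R (right (90° clockwise)) -> South
  L (left (90° counter-clockwise)) -> East
  L (left (90° counter-clockwise)) -> North
  U (U-turn (180°)) -> South
  L (left (90° counter-clockwise)) -> East
Final: East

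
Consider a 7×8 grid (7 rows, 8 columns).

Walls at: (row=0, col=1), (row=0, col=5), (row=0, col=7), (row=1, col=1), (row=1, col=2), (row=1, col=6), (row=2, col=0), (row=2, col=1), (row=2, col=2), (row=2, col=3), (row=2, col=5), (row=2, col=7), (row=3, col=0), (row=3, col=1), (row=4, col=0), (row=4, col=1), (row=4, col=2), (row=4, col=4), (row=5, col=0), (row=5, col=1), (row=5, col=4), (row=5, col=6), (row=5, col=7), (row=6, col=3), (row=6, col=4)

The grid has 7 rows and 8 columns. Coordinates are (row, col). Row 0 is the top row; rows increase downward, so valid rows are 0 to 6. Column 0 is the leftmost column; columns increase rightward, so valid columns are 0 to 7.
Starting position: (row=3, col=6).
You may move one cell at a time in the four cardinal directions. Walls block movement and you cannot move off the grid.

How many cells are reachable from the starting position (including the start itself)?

Answer: Reachable cells: 27

Derivation:
BFS flood-fill from (row=3, col=6):
  Distance 0: (row=3, col=6)
  Distance 1: (row=2, col=6), (row=3, col=5), (row=3, col=7), (row=4, col=6)
  Distance 2: (row=3, col=4), (row=4, col=5), (row=4, col=7)
  Distance 3: (row=2, col=4), (row=3, col=3), (row=5, col=5)
  Distance 4: (row=1, col=4), (row=3, col=2), (row=4, col=3), (row=6, col=5)
  Distance 5: (row=0, col=4), (row=1, col=3), (row=1, col=5), (row=5, col=3), (row=6, col=6)
  Distance 6: (row=0, col=3), (row=5, col=2), (row=6, col=7)
  Distance 7: (row=0, col=2), (row=6, col=2)
  Distance 8: (row=6, col=1)
  Distance 9: (row=6, col=0)
Total reachable: 27 (grid has 31 open cells total)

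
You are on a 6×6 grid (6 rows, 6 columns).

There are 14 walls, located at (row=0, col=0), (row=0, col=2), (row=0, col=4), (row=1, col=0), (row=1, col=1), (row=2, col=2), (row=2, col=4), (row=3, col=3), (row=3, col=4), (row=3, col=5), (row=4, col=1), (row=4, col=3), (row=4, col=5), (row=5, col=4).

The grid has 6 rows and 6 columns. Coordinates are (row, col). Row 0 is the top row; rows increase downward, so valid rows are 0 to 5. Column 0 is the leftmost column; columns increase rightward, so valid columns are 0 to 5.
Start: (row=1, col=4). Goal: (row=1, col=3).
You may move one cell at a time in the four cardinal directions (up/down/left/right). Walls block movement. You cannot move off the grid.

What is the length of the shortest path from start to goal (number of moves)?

Answer: Shortest path length: 1

Derivation:
BFS from (row=1, col=4) until reaching (row=1, col=3):
  Distance 0: (row=1, col=4)
  Distance 1: (row=1, col=3), (row=1, col=5)  <- goal reached here
One shortest path (1 moves): (row=1, col=4) -> (row=1, col=3)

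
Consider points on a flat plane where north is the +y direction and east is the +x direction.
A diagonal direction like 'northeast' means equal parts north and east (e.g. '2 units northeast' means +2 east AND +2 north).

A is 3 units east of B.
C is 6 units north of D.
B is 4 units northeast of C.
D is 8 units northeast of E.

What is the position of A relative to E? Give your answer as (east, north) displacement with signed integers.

Place E at the origin (east=0, north=0).
  D is 8 units northeast of E: delta (east=+8, north=+8); D at (east=8, north=8).
  C is 6 units north of D: delta (east=+0, north=+6); C at (east=8, north=14).
  B is 4 units northeast of C: delta (east=+4, north=+4); B at (east=12, north=18).
  A is 3 units east of B: delta (east=+3, north=+0); A at (east=15, north=18).
Therefore A relative to E: (east=15, north=18).

Answer: A is at (east=15, north=18) relative to E.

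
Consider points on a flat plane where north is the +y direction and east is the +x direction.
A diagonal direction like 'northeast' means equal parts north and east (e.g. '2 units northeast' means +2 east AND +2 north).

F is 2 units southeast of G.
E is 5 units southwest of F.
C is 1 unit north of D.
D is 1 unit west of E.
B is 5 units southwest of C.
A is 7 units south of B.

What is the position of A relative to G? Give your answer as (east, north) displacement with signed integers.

Answer: A is at (east=-9, north=-18) relative to G.

Derivation:
Place G at the origin (east=0, north=0).
  F is 2 units southeast of G: delta (east=+2, north=-2); F at (east=2, north=-2).
  E is 5 units southwest of F: delta (east=-5, north=-5); E at (east=-3, north=-7).
  D is 1 unit west of E: delta (east=-1, north=+0); D at (east=-4, north=-7).
  C is 1 unit north of D: delta (east=+0, north=+1); C at (east=-4, north=-6).
  B is 5 units southwest of C: delta (east=-5, north=-5); B at (east=-9, north=-11).
  A is 7 units south of B: delta (east=+0, north=-7); A at (east=-9, north=-18).
Therefore A relative to G: (east=-9, north=-18).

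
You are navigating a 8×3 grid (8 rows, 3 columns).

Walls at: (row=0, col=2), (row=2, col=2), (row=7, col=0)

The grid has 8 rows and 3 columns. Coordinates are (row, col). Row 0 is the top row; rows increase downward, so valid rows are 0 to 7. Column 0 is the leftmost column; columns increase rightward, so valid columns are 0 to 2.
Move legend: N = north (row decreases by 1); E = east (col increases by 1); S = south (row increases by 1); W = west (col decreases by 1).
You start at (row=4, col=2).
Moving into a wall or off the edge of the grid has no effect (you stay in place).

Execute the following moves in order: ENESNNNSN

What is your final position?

Start: (row=4, col=2)
  E (east): blocked, stay at (row=4, col=2)
  N (north): (row=4, col=2) -> (row=3, col=2)
  E (east): blocked, stay at (row=3, col=2)
  S (south): (row=3, col=2) -> (row=4, col=2)
  N (north): (row=4, col=2) -> (row=3, col=2)
  N (north): blocked, stay at (row=3, col=2)
  N (north): blocked, stay at (row=3, col=2)
  S (south): (row=3, col=2) -> (row=4, col=2)
  N (north): (row=4, col=2) -> (row=3, col=2)
Final: (row=3, col=2)

Answer: Final position: (row=3, col=2)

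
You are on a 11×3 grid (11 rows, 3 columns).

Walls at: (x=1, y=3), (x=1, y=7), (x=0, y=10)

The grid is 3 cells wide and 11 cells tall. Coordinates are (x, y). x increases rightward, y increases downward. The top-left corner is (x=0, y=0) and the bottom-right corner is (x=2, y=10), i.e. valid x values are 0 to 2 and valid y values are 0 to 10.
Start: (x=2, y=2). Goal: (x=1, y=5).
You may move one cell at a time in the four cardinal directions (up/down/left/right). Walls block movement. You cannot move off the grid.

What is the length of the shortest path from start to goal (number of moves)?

BFS from (x=2, y=2) until reaching (x=1, y=5):
  Distance 0: (x=2, y=2)
  Distance 1: (x=2, y=1), (x=1, y=2), (x=2, y=3)
  Distance 2: (x=2, y=0), (x=1, y=1), (x=0, y=2), (x=2, y=4)
  Distance 3: (x=1, y=0), (x=0, y=1), (x=0, y=3), (x=1, y=4), (x=2, y=5)
  Distance 4: (x=0, y=0), (x=0, y=4), (x=1, y=5), (x=2, y=6)  <- goal reached here
One shortest path (4 moves): (x=2, y=2) -> (x=2, y=3) -> (x=2, y=4) -> (x=1, y=4) -> (x=1, y=5)

Answer: Shortest path length: 4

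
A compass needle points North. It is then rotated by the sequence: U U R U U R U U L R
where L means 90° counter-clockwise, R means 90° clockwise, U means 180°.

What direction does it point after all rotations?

Answer: Final heading: South

Derivation:
Start: North
  U (U-turn (180°)) -> South
  U (U-turn (180°)) -> North
  R (right (90° clockwise)) -> East
  U (U-turn (180°)) -> West
  U (U-turn (180°)) -> East
  R (right (90° clockwise)) -> South
  U (U-turn (180°)) -> North
  U (U-turn (180°)) -> South
  L (left (90° counter-clockwise)) -> East
  R (right (90° clockwise)) -> South
Final: South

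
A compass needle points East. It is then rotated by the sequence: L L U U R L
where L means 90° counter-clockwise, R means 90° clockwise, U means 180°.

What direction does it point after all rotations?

Start: East
  L (left (90° counter-clockwise)) -> North
  L (left (90° counter-clockwise)) -> West
  U (U-turn (180°)) -> East
  U (U-turn (180°)) -> West
  R (right (90° clockwise)) -> North
  L (left (90° counter-clockwise)) -> West
Final: West

Answer: Final heading: West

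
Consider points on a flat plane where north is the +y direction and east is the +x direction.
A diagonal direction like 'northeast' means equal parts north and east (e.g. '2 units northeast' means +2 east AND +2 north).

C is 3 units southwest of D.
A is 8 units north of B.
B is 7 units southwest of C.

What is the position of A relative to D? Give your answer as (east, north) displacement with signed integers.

Place D at the origin (east=0, north=0).
  C is 3 units southwest of D: delta (east=-3, north=-3); C at (east=-3, north=-3).
  B is 7 units southwest of C: delta (east=-7, north=-7); B at (east=-10, north=-10).
  A is 8 units north of B: delta (east=+0, north=+8); A at (east=-10, north=-2).
Therefore A relative to D: (east=-10, north=-2).

Answer: A is at (east=-10, north=-2) relative to D.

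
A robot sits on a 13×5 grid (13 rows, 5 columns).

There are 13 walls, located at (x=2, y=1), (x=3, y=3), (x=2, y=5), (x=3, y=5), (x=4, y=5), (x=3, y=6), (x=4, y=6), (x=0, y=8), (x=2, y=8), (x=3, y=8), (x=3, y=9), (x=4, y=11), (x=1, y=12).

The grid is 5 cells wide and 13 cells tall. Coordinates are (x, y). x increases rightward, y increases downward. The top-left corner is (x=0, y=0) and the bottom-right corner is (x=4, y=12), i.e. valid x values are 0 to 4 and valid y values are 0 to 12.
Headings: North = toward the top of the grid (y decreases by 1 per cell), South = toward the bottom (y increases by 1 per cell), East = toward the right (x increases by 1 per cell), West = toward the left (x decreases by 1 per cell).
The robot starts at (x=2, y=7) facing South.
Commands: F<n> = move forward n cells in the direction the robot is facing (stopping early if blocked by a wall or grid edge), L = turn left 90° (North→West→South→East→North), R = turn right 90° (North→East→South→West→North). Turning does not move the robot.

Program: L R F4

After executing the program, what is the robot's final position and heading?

Answer: Final position: (x=2, y=7), facing South

Derivation:
Start: (x=2, y=7), facing South
  L: turn left, now facing East
  R: turn right, now facing South
  F4: move forward 0/4 (blocked), now at (x=2, y=7)
Final: (x=2, y=7), facing South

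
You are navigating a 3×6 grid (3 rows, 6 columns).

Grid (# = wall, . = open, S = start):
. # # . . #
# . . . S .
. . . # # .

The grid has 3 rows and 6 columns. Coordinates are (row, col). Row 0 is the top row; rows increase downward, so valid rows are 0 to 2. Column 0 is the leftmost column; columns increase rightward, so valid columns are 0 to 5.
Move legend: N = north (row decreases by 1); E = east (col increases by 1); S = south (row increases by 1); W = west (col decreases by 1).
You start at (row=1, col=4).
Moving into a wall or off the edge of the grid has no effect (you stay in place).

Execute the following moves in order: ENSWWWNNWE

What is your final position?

Answer: Final position: (row=1, col=5)

Derivation:
Start: (row=1, col=4)
  E (east): (row=1, col=4) -> (row=1, col=5)
  N (north): blocked, stay at (row=1, col=5)
  S (south): (row=1, col=5) -> (row=2, col=5)
  [×3]W (west): blocked, stay at (row=2, col=5)
  N (north): (row=2, col=5) -> (row=1, col=5)
  N (north): blocked, stay at (row=1, col=5)
  W (west): (row=1, col=5) -> (row=1, col=4)
  E (east): (row=1, col=4) -> (row=1, col=5)
Final: (row=1, col=5)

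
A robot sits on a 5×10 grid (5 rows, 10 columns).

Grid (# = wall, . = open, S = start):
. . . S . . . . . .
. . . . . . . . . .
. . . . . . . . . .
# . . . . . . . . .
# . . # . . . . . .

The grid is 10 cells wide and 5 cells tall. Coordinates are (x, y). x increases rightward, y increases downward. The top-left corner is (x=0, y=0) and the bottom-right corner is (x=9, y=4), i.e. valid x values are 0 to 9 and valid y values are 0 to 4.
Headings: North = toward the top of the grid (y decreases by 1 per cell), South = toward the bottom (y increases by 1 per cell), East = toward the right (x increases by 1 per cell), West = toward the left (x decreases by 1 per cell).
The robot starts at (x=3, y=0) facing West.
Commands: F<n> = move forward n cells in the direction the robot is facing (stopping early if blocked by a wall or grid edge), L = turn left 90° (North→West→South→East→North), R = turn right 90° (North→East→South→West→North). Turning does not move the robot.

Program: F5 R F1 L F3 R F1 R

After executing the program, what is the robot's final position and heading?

Answer: Final position: (x=0, y=0), facing East

Derivation:
Start: (x=3, y=0), facing West
  F5: move forward 3/5 (blocked), now at (x=0, y=0)
  R: turn right, now facing North
  F1: move forward 0/1 (blocked), now at (x=0, y=0)
  L: turn left, now facing West
  F3: move forward 0/3 (blocked), now at (x=0, y=0)
  R: turn right, now facing North
  F1: move forward 0/1 (blocked), now at (x=0, y=0)
  R: turn right, now facing East
Final: (x=0, y=0), facing East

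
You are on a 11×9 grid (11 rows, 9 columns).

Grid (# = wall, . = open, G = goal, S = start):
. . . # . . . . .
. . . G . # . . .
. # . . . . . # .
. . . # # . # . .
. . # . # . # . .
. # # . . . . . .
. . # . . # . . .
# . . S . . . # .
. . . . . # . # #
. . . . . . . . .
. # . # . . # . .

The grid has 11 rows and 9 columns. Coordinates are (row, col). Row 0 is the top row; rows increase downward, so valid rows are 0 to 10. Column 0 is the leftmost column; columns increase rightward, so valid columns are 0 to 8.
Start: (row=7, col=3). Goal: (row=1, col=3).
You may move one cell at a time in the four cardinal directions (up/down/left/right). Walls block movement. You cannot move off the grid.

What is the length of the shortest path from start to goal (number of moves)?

BFS from (row=7, col=3) until reaching (row=1, col=3):
  Distance 0: (row=7, col=3)
  Distance 1: (row=6, col=3), (row=7, col=2), (row=7, col=4), (row=8, col=3)
  Distance 2: (row=5, col=3), (row=6, col=4), (row=7, col=1), (row=7, col=5), (row=8, col=2), (row=8, col=4), (row=9, col=3)
  Distance 3: (row=4, col=3), (row=5, col=4), (row=6, col=1), (row=7, col=6), (row=8, col=1), (row=9, col=2), (row=9, col=4)
  Distance 4: (row=5, col=5), (row=6, col=0), (row=6, col=6), (row=8, col=0), (row=8, col=6), (row=9, col=1), (row=9, col=5), (row=10, col=2), (row=10, col=4)
  Distance 5: (row=4, col=5), (row=5, col=0), (row=5, col=6), (row=6, col=7), (row=9, col=0), (row=9, col=6), (row=10, col=5)
  Distance 6: (row=3, col=5), (row=4, col=0), (row=5, col=7), (row=6, col=8), (row=9, col=7), (row=10, col=0)
  Distance 7: (row=2, col=5), (row=3, col=0), (row=4, col=1), (row=4, col=7), (row=5, col=8), (row=7, col=8), (row=9, col=8), (row=10, col=7)
  Distance 8: (row=2, col=0), (row=2, col=4), (row=2, col=6), (row=3, col=1), (row=3, col=7), (row=4, col=8), (row=10, col=8)
  Distance 9: (row=1, col=0), (row=1, col=4), (row=1, col=6), (row=2, col=3), (row=3, col=2), (row=3, col=8)
  Distance 10: (row=0, col=0), (row=0, col=4), (row=0, col=6), (row=1, col=1), (row=1, col=3), (row=1, col=7), (row=2, col=2), (row=2, col=8)  <- goal reached here
One shortest path (10 moves): (row=7, col=3) -> (row=7, col=4) -> (row=6, col=4) -> (row=5, col=4) -> (row=5, col=5) -> (row=4, col=5) -> (row=3, col=5) -> (row=2, col=5) -> (row=2, col=4) -> (row=2, col=3) -> (row=1, col=3)

Answer: Shortest path length: 10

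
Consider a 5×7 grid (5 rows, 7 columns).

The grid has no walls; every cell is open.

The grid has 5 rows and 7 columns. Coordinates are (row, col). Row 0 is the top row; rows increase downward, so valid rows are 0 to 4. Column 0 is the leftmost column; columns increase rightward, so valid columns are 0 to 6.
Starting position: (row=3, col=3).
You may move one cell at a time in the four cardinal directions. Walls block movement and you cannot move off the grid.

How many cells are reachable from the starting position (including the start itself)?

BFS flood-fill from (row=3, col=3):
  Distance 0: (row=3, col=3)
  Distance 1: (row=2, col=3), (row=3, col=2), (row=3, col=4), (row=4, col=3)
  Distance 2: (row=1, col=3), (row=2, col=2), (row=2, col=4), (row=3, col=1), (row=3, col=5), (row=4, col=2), (row=4, col=4)
  Distance 3: (row=0, col=3), (row=1, col=2), (row=1, col=4), (row=2, col=1), (row=2, col=5), (row=3, col=0), (row=3, col=6), (row=4, col=1), (row=4, col=5)
  Distance 4: (row=0, col=2), (row=0, col=4), (row=1, col=1), (row=1, col=5), (row=2, col=0), (row=2, col=6), (row=4, col=0), (row=4, col=6)
  Distance 5: (row=0, col=1), (row=0, col=5), (row=1, col=0), (row=1, col=6)
  Distance 6: (row=0, col=0), (row=0, col=6)
Total reachable: 35 (grid has 35 open cells total)

Answer: Reachable cells: 35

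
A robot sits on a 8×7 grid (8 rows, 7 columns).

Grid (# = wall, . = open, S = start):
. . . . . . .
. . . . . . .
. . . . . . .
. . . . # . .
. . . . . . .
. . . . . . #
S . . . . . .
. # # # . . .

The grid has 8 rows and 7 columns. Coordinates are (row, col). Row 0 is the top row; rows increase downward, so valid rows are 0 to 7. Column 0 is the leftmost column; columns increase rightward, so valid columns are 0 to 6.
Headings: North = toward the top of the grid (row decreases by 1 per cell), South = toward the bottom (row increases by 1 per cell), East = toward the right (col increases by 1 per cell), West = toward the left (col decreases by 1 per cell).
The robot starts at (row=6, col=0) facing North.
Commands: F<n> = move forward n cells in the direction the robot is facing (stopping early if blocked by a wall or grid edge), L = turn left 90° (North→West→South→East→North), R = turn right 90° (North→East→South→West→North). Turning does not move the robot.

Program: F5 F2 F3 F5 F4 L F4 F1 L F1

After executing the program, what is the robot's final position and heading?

Answer: Final position: (row=1, col=0), facing South

Derivation:
Start: (row=6, col=0), facing North
  F5: move forward 5, now at (row=1, col=0)
  F2: move forward 1/2 (blocked), now at (row=0, col=0)
  F3: move forward 0/3 (blocked), now at (row=0, col=0)
  F5: move forward 0/5 (blocked), now at (row=0, col=0)
  F4: move forward 0/4 (blocked), now at (row=0, col=0)
  L: turn left, now facing West
  F4: move forward 0/4 (blocked), now at (row=0, col=0)
  F1: move forward 0/1 (blocked), now at (row=0, col=0)
  L: turn left, now facing South
  F1: move forward 1, now at (row=1, col=0)
Final: (row=1, col=0), facing South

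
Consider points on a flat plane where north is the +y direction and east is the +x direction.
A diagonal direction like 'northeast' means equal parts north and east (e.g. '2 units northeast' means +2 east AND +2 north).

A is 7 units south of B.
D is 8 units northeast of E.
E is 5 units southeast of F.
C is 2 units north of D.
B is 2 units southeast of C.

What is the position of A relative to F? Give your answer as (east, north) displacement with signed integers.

Place F at the origin (east=0, north=0).
  E is 5 units southeast of F: delta (east=+5, north=-5); E at (east=5, north=-5).
  D is 8 units northeast of E: delta (east=+8, north=+8); D at (east=13, north=3).
  C is 2 units north of D: delta (east=+0, north=+2); C at (east=13, north=5).
  B is 2 units southeast of C: delta (east=+2, north=-2); B at (east=15, north=3).
  A is 7 units south of B: delta (east=+0, north=-7); A at (east=15, north=-4).
Therefore A relative to F: (east=15, north=-4).

Answer: A is at (east=15, north=-4) relative to F.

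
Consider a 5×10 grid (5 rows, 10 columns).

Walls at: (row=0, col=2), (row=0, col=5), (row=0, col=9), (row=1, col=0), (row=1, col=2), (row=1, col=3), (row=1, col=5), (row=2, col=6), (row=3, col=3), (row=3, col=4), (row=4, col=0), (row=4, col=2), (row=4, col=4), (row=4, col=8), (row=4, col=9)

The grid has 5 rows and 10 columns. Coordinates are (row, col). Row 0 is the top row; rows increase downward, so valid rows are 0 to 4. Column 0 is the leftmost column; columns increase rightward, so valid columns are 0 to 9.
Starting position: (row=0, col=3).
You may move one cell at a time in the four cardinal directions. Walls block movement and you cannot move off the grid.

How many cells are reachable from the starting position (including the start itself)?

BFS flood-fill from (row=0, col=3):
  Distance 0: (row=0, col=3)
  Distance 1: (row=0, col=4)
  Distance 2: (row=1, col=4)
  Distance 3: (row=2, col=4)
  Distance 4: (row=2, col=3), (row=2, col=5)
  Distance 5: (row=2, col=2), (row=3, col=5)
  Distance 6: (row=2, col=1), (row=3, col=2), (row=3, col=6), (row=4, col=5)
  Distance 7: (row=1, col=1), (row=2, col=0), (row=3, col=1), (row=3, col=7), (row=4, col=6)
  Distance 8: (row=0, col=1), (row=2, col=7), (row=3, col=0), (row=3, col=8), (row=4, col=1), (row=4, col=7)
  Distance 9: (row=0, col=0), (row=1, col=7), (row=2, col=8), (row=3, col=9)
  Distance 10: (row=0, col=7), (row=1, col=6), (row=1, col=8), (row=2, col=9)
  Distance 11: (row=0, col=6), (row=0, col=8), (row=1, col=9)
Total reachable: 34 (grid has 35 open cells total)

Answer: Reachable cells: 34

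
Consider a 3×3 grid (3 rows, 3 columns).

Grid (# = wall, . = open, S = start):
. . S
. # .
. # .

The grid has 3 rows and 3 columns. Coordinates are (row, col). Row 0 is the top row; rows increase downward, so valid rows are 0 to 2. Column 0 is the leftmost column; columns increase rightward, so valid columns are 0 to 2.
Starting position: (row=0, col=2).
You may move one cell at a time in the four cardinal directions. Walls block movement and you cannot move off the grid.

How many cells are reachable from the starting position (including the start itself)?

Answer: Reachable cells: 7

Derivation:
BFS flood-fill from (row=0, col=2):
  Distance 0: (row=0, col=2)
  Distance 1: (row=0, col=1), (row=1, col=2)
  Distance 2: (row=0, col=0), (row=2, col=2)
  Distance 3: (row=1, col=0)
  Distance 4: (row=2, col=0)
Total reachable: 7 (grid has 7 open cells total)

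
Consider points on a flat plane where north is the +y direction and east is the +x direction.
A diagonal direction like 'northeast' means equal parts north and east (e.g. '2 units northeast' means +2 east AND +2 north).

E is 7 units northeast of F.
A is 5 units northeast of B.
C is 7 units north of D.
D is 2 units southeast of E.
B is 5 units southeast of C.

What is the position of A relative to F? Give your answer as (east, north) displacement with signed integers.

Answer: A is at (east=19, north=12) relative to F.

Derivation:
Place F at the origin (east=0, north=0).
  E is 7 units northeast of F: delta (east=+7, north=+7); E at (east=7, north=7).
  D is 2 units southeast of E: delta (east=+2, north=-2); D at (east=9, north=5).
  C is 7 units north of D: delta (east=+0, north=+7); C at (east=9, north=12).
  B is 5 units southeast of C: delta (east=+5, north=-5); B at (east=14, north=7).
  A is 5 units northeast of B: delta (east=+5, north=+5); A at (east=19, north=12).
Therefore A relative to F: (east=19, north=12).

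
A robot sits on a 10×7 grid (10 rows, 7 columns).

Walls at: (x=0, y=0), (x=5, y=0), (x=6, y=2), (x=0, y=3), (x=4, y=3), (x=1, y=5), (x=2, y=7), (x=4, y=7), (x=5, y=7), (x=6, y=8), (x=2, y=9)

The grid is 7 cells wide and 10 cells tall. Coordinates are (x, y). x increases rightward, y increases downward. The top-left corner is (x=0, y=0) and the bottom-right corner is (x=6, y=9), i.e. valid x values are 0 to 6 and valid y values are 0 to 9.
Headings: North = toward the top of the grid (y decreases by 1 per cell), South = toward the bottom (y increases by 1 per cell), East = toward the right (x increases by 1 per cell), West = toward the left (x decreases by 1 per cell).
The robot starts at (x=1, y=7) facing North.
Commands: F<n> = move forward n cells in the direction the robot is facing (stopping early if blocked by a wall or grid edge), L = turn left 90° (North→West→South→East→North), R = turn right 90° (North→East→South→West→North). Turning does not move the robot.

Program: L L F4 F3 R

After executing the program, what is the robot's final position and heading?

Answer: Final position: (x=1, y=9), facing West

Derivation:
Start: (x=1, y=7), facing North
  L: turn left, now facing West
  L: turn left, now facing South
  F4: move forward 2/4 (blocked), now at (x=1, y=9)
  F3: move forward 0/3 (blocked), now at (x=1, y=9)
  R: turn right, now facing West
Final: (x=1, y=9), facing West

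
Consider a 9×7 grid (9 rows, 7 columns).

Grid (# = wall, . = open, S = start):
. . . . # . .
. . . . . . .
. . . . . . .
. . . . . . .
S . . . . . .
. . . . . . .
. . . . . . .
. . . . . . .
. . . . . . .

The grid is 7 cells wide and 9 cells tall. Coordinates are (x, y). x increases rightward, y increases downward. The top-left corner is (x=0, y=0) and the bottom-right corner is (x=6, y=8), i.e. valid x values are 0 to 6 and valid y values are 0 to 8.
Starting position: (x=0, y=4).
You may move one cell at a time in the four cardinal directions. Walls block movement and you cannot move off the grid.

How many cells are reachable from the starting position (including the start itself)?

BFS flood-fill from (x=0, y=4):
  Distance 0: (x=0, y=4)
  Distance 1: (x=0, y=3), (x=1, y=4), (x=0, y=5)
  Distance 2: (x=0, y=2), (x=1, y=3), (x=2, y=4), (x=1, y=5), (x=0, y=6)
  Distance 3: (x=0, y=1), (x=1, y=2), (x=2, y=3), (x=3, y=4), (x=2, y=5), (x=1, y=6), (x=0, y=7)
  Distance 4: (x=0, y=0), (x=1, y=1), (x=2, y=2), (x=3, y=3), (x=4, y=4), (x=3, y=5), (x=2, y=6), (x=1, y=7), (x=0, y=8)
  Distance 5: (x=1, y=0), (x=2, y=1), (x=3, y=2), (x=4, y=3), (x=5, y=4), (x=4, y=5), (x=3, y=6), (x=2, y=7), (x=1, y=8)
  Distance 6: (x=2, y=0), (x=3, y=1), (x=4, y=2), (x=5, y=3), (x=6, y=4), (x=5, y=5), (x=4, y=6), (x=3, y=7), (x=2, y=8)
  Distance 7: (x=3, y=0), (x=4, y=1), (x=5, y=2), (x=6, y=3), (x=6, y=5), (x=5, y=6), (x=4, y=7), (x=3, y=8)
  Distance 8: (x=5, y=1), (x=6, y=2), (x=6, y=6), (x=5, y=7), (x=4, y=8)
  Distance 9: (x=5, y=0), (x=6, y=1), (x=6, y=7), (x=5, y=8)
  Distance 10: (x=6, y=0), (x=6, y=8)
Total reachable: 62 (grid has 62 open cells total)

Answer: Reachable cells: 62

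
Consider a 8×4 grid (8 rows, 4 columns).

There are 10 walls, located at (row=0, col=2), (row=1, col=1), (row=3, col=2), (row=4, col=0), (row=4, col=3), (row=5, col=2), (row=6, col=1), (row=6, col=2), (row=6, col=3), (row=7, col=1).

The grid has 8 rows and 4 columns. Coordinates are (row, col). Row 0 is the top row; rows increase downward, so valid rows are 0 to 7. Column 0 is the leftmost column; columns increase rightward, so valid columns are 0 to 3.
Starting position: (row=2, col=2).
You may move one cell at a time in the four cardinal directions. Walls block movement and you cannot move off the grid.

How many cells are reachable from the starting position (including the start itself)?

BFS flood-fill from (row=2, col=2):
  Distance 0: (row=2, col=2)
  Distance 1: (row=1, col=2), (row=2, col=1), (row=2, col=3)
  Distance 2: (row=1, col=3), (row=2, col=0), (row=3, col=1), (row=3, col=3)
  Distance 3: (row=0, col=3), (row=1, col=0), (row=3, col=0), (row=4, col=1)
  Distance 4: (row=0, col=0), (row=4, col=2), (row=5, col=1)
  Distance 5: (row=0, col=1), (row=5, col=0)
  Distance 6: (row=6, col=0)
  Distance 7: (row=7, col=0)
Total reachable: 19 (grid has 22 open cells total)

Answer: Reachable cells: 19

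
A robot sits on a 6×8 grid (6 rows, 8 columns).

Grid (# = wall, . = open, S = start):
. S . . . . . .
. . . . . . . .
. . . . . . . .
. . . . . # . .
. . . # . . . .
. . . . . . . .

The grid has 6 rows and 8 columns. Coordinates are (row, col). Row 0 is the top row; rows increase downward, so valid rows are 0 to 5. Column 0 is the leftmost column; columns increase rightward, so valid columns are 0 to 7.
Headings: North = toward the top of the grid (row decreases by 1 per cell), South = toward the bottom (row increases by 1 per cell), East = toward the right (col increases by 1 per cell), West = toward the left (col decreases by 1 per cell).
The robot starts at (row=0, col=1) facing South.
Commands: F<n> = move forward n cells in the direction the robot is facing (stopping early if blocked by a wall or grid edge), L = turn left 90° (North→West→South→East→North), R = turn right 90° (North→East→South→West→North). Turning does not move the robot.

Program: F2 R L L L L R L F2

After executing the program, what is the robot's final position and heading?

Start: (row=0, col=1), facing South
  F2: move forward 2, now at (row=2, col=1)
  R: turn right, now facing West
  L: turn left, now facing South
  L: turn left, now facing East
  L: turn left, now facing North
  L: turn left, now facing West
  R: turn right, now facing North
  L: turn left, now facing West
  F2: move forward 1/2 (blocked), now at (row=2, col=0)
Final: (row=2, col=0), facing West

Answer: Final position: (row=2, col=0), facing West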